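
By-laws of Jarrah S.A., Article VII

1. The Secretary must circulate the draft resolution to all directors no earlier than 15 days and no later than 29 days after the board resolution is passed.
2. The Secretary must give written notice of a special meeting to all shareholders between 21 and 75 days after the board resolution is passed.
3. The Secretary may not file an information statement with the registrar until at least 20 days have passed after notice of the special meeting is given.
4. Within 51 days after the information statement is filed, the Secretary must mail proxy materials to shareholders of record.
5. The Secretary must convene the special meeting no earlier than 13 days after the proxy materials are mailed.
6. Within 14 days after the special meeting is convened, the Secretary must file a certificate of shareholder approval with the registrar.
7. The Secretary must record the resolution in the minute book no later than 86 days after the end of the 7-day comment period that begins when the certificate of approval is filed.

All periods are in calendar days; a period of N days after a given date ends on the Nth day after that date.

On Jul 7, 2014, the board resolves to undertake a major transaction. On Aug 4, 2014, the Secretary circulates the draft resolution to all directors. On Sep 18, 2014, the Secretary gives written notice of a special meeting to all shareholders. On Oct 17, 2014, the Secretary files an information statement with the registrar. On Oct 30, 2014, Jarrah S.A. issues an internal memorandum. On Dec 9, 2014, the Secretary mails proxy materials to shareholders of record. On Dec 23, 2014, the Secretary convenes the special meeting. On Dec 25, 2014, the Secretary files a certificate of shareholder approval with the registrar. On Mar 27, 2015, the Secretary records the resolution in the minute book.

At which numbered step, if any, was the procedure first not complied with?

Step 4

Step 1 — 15 and 29 days from Jul 7, 2014 (when the board resolution is passed) are Jul 22, 2014 and Aug 5, 2014 respectively; Aug 4, 2014 falls inside that range.
Step 2 — 21 and 75 days from Jul 7, 2014 (when the board resolution is passed) are Jul 28, 2014 and Sep 20, 2014 respectively; Sep 18, 2014 falls inside that range.
Step 3 — must wait 20 days from Sep 18, 2014 (when notice of the special meeting is given), so not before Oct 8, 2014; Oct 17, 2014 is on or after that date.
Step 4 — counting 51 days from Oct 17, 2014 (when the information statement is filed) gives a deadline of Dec 7, 2014; done Dec 9, 2014 — 2 days late.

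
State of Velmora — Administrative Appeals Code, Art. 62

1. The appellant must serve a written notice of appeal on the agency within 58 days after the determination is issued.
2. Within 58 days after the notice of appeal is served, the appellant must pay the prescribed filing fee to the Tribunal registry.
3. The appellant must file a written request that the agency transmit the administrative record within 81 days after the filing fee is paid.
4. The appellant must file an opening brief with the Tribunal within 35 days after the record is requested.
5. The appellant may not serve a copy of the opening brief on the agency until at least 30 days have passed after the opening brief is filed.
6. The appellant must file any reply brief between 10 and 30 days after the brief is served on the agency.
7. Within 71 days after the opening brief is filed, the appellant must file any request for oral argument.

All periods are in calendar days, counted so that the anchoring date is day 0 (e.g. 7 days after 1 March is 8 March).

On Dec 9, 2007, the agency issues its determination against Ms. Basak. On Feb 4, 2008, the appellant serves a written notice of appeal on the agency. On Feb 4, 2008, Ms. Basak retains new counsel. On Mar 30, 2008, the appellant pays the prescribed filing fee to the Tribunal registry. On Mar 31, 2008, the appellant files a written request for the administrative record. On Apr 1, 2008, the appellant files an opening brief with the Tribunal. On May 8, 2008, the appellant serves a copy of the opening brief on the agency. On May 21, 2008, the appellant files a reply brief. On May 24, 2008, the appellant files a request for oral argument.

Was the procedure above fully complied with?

Yes

Step 1: 58 days after Dec 9, 2007 (when the determination is issued) is Feb 5, 2008; done Feb 4, 2008 — timely.
Step 2: 58 days after Feb 4, 2008 (when the notice of appeal is served) is Apr 2, 2008; completed Mar 30, 2008, before the deadline.
Step 3: 81 days after Mar 30, 2008 (when the filing fee is paid) is Jun 19, 2008; Mar 31, 2008 is within that limit.
Step 4: 35 days after Mar 31, 2008 (when the record is requested) is May 5, 2008; completed Apr 1, 2008, before the deadline.
Step 5: the earliest permitted date is 30 days after Apr 1, 2008 (when the opening brief is filed), i.e. May 1, 2008; May 8, 2008 is on or after that date.
Step 6: the window is 10–30 days after May 8, 2008 (when the brief is served on the agency), so May 18, 2008 through Jun 7, 2008; done May 21, 2008 — within the window.
Step 7: 71 days after Apr 1, 2008 (when the opening brief is filed) is Jun 11, 2008; completed May 24, 2008, before the deadline.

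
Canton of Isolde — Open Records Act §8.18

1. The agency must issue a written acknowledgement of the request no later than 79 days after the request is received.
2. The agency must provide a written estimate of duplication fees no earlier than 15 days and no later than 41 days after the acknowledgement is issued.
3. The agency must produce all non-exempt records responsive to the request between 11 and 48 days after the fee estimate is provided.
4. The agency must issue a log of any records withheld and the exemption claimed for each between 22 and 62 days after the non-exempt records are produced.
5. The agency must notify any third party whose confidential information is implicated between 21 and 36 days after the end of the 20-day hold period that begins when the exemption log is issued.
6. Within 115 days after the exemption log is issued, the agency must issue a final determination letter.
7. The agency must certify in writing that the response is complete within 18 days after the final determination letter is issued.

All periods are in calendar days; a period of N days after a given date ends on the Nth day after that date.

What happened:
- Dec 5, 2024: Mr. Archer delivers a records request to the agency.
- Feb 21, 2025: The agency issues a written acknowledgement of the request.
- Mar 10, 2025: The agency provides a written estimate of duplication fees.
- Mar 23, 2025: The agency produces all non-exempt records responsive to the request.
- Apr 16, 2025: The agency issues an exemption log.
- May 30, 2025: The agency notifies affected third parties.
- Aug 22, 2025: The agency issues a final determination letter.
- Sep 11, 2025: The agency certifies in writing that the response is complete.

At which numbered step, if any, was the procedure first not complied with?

Step 6

Step 1 — counting 79 days from Dec 5, 2024 (when the request is received) gives a deadline of Feb 22, 2025; Feb 21, 2025 is within that limit.
Step 2 — 15 and 41 days from Feb 21, 2025 (when the acknowledgement is issued) are Mar 8, 2025 and Apr 3, 2025 respectively; done Mar 10, 2025, which is between those dates.
Step 3 — 11 and 48 days from Mar 10, 2025 (when the fee estimate is provided) are Mar 21, 2025 and Apr 27, 2025 respectively; done Mar 23, 2025, which is between those dates.
Step 4 — 22 and 62 days from Mar 23, 2025 (when the non-exempt records are produced) are Apr 14, 2025 and May 24, 2025 respectively; done Apr 16, 2025, which is between those dates.
Step 5 — 21 and 36 days from May 6, 2025 (end of the 20-day hold period, which began when the exemption log is issued on Apr 16, 2025) are May 27, 2025 and Jun 11, 2025 respectively; done May 30, 2025, which is between those dates.
Step 6 — counting 115 days from Apr 16, 2025 (when the exemption log is issued) gives a deadline of Aug 9, 2025; done Aug 22, 2025 — 13 days late.
The procedure was therefore not followed at step 6.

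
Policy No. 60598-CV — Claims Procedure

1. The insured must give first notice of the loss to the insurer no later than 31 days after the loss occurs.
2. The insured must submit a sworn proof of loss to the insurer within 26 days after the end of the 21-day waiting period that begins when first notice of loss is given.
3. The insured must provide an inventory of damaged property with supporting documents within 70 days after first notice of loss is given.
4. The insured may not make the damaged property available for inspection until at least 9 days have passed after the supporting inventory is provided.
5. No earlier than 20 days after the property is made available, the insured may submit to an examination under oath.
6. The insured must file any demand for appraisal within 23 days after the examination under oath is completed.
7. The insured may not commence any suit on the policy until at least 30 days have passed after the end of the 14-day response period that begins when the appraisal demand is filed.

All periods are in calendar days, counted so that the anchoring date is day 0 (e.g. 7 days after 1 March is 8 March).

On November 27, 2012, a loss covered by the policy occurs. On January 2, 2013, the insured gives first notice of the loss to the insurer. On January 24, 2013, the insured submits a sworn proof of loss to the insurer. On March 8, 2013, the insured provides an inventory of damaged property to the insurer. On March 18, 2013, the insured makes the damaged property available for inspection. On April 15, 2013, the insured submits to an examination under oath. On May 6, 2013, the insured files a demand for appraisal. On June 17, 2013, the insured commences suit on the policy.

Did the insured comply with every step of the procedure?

No

(1) due by November 27, 2012 + 31 days = December 28, 2012; done January 2, 2013 — 5 days late.
No need to go further; step 1 was not satisfied.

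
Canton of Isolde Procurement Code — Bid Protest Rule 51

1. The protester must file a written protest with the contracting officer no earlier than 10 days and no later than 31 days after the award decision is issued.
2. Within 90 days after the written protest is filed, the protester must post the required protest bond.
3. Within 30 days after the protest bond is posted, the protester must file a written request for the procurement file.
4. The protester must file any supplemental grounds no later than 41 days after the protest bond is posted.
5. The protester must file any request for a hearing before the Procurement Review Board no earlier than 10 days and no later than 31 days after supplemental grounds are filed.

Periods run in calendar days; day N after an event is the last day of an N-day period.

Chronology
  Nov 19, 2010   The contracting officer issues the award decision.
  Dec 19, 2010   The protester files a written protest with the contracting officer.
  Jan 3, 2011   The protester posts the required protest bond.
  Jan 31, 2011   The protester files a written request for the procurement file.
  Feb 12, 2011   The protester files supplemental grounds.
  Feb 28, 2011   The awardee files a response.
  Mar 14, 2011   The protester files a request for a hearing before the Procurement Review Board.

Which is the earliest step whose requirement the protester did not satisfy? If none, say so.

Step 1: the window is 10–31 days after Nov 19, 2010 (when the award decision is issued), so Nov 29, 2010 through Dec 20, 2010; Dec 19, 2010 falls inside that range.
Step 2: 90 days after Dec 19, 2010 (when the written protest is filed) is Mar 19, 2011; completed Jan 3, 2011, before the deadline.
Step 3: 30 days after Jan 3, 2011 (when the protest bond is posted) is Feb 2, 2011; Jan 31, 2011 is within that limit.
Step 4: 41 days after Jan 3, 2011 (when the protest bond is posted) is Feb 13, 2011; done Feb 12, 2011 — timely.
Step 5: the window is 10–31 days after Feb 12, 2011 (when supplemental grounds are filed), so Feb 22, 2011 through Mar 15, 2011; Mar 14, 2011 falls inside that range.

None — every step was satisfied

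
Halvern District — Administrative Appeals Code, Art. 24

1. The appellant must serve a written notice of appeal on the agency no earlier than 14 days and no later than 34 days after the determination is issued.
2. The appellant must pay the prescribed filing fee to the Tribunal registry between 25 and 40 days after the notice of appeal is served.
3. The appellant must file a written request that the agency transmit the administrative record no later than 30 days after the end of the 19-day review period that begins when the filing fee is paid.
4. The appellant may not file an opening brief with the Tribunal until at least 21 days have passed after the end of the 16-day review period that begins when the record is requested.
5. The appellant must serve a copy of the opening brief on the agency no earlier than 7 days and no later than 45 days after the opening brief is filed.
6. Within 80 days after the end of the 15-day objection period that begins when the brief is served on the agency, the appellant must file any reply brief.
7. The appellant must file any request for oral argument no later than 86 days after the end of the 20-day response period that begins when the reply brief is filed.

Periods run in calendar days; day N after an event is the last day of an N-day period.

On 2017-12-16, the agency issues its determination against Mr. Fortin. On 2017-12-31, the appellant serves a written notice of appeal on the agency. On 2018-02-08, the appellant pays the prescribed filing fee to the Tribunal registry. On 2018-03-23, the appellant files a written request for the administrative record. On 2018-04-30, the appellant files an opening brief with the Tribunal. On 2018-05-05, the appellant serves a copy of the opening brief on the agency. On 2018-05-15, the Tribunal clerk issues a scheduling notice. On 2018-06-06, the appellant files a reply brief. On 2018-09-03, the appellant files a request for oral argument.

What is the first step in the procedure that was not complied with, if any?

(1) the permitted window runs from 2017-12-16 + 14 = 2017-12-30 to 2017-12-16 + 34 = 2018-01-19; done 2017-12-31 — within the window.
(2) the permitted window runs from 2017-12-31 + 25 = 2018-01-25 to 2017-12-31 + 40 = 2018-02-09; done 2018-02-08 — within the window.
(3) due by 2018-02-27 + 30 days = 2018-03-29; done 2018-03-23 — timely.
(4) permitted from 2018-04-08 + 21 days = 2018-04-29 onward; 2018-04-30 is on or after that date.
(5) the permitted window runs from 2018-04-30 + 7 = 2018-05-07 to 2018-04-30 + 45 = 2018-06-14; 2018-05-05 is 2 days too early.

Step 5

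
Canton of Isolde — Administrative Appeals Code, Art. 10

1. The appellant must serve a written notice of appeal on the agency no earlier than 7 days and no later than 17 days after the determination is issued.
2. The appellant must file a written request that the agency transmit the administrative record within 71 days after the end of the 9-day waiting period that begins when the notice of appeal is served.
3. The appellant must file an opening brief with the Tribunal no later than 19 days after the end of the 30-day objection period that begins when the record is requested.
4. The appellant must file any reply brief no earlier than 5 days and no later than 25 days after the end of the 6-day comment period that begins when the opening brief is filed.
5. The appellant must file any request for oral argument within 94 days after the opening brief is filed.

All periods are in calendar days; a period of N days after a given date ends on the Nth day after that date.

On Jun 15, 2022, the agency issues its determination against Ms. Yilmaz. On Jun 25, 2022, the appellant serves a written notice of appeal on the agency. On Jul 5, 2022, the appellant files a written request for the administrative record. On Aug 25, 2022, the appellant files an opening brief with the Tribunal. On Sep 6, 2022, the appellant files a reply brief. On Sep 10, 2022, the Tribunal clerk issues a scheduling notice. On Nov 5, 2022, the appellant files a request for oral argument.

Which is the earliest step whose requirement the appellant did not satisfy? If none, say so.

(1) the permitted window runs from Jun 15, 2022 + 7 = Jun 22, 2022 to Jun 15, 2022 + 17 = Jul 2, 2022; Jun 25, 2022 falls inside that range.
(2) due by Jul 4, 2022 + 71 days = Sep 13, 2022; completed Jul 5, 2022, before the deadline.
(3) due by Aug 4, 2022 + 19 days = Aug 23, 2022; done Aug 25, 2022 — 2 days late.

Step 3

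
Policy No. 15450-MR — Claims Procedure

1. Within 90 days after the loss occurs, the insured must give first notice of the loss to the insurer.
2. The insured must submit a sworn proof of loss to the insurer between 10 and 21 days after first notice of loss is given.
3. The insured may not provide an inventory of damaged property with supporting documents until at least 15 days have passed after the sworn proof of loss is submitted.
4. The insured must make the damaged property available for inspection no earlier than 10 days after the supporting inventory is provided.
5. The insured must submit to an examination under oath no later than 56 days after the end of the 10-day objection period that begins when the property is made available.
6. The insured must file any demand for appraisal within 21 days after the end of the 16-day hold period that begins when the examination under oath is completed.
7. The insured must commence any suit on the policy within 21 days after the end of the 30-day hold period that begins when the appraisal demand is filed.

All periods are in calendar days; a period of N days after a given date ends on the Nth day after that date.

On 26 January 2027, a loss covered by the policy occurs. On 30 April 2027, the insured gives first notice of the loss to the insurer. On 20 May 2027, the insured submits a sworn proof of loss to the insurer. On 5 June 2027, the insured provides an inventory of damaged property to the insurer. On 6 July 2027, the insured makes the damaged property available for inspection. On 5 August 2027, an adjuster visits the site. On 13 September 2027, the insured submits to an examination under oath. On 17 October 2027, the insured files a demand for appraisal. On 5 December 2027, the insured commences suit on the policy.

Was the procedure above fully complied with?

No

Step 1: 90 days after 26 January 2027 (when the loss occurs) is 26 April 2027; not done until 30 April 2027, 4 days after the deadline.
No need to go further; step 1 was not satisfied.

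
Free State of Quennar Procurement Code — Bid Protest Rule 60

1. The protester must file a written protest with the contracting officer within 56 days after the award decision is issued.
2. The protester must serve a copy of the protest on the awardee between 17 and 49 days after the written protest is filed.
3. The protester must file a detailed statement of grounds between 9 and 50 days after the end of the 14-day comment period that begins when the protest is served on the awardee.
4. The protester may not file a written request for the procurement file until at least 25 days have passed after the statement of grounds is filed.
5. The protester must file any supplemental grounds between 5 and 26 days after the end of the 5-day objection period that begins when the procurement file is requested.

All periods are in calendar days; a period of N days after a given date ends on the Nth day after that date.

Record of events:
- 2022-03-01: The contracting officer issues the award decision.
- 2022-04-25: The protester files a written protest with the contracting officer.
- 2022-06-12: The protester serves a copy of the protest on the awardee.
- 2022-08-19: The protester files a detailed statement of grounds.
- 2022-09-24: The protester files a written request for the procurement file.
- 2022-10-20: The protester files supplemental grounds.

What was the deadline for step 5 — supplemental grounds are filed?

The procurement file is requested on 2022-09-24; the 5-day objection period therefore ends 2022-09-29, and step 5 runs from that date. The window is 5–26 days after 2022-09-29; it closes on 2022-10-25.

2022-10-25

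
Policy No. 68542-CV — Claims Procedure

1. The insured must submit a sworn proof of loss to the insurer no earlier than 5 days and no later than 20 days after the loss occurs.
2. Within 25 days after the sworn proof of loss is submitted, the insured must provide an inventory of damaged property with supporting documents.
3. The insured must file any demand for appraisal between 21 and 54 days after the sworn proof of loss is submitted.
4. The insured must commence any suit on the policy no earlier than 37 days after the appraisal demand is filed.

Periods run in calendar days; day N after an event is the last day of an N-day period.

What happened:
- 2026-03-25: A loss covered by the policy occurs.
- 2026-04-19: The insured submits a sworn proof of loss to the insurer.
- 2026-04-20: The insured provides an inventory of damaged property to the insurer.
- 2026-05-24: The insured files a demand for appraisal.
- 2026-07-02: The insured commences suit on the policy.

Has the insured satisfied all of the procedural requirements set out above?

Step 1: the window is 5–20 days after 2026-03-25 (when the loss occurs), so 2026-03-30 through 2026-04-14; done 2026-04-19 — 5 days after the window closed.
No need to go further; step 1 was not satisfied.

No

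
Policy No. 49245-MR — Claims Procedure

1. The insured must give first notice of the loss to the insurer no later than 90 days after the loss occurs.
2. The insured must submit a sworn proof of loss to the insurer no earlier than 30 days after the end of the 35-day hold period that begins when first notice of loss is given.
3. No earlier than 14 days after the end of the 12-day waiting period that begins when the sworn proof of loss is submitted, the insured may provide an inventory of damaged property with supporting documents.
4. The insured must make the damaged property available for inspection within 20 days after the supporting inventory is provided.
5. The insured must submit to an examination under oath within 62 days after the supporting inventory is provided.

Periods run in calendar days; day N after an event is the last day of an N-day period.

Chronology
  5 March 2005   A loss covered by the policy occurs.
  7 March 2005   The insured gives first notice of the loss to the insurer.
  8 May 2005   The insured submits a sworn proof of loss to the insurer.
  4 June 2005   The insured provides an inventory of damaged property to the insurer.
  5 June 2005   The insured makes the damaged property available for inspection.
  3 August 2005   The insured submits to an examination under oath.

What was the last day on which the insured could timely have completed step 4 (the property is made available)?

24 June 2005

Step 4 runs from 4 June 2005, when the supporting inventory is provided. 20 days after 4 June 2005 is 24 June 2005.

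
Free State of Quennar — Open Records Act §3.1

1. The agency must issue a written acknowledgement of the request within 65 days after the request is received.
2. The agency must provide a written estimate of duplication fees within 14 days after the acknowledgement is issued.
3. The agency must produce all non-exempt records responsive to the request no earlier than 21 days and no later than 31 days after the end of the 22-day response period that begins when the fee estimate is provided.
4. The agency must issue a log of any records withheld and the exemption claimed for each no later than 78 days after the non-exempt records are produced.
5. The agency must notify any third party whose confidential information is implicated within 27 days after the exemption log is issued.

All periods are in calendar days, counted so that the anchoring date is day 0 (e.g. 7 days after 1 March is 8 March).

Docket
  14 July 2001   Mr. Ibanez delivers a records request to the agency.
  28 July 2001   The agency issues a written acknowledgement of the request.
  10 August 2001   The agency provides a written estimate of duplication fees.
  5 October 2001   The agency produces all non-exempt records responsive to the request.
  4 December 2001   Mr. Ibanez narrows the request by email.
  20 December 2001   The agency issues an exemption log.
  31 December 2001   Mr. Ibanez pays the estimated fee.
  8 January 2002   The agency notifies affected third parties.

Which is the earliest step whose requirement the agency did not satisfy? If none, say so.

Step 3

(1) due by 14 July 2001 + 65 days = 17 September 2001; completed 28 July 2001, before the deadline.
(2) due by 28 July 2001 + 14 days = 11 August 2001; done 10 August 2001 — timely.
(3) the permitted window runs from 1 September 2001 + 21 = 22 September 2001 to 1 September 2001 + 31 = 2 October 2001; 5 October 2001 is 3 days past the end of the window.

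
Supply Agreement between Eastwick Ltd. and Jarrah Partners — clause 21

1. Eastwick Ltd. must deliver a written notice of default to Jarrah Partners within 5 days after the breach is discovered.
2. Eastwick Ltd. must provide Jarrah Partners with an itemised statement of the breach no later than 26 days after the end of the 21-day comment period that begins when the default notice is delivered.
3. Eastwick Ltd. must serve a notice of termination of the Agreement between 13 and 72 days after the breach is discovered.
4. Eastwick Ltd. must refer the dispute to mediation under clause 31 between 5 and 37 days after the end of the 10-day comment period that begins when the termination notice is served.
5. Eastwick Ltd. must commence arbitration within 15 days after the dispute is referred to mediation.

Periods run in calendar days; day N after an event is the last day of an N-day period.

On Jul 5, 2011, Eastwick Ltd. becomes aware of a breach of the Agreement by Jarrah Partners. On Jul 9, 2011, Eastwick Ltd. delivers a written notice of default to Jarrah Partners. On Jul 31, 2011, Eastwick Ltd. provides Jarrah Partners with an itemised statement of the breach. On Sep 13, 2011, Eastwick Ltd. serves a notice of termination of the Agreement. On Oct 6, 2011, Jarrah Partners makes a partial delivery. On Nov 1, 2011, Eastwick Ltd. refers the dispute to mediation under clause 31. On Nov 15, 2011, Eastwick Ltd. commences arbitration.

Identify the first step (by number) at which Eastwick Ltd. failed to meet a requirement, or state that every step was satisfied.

Step 1 — counting 5 days from Jul 5, 2011 (when the breach is discovered) gives a deadline of Jul 10, 2011; completed Jul 9, 2011, before the deadline.
Step 2 — counting 26 days from Jul 30, 2011 (end of the 21-day comment period, which began when the default notice is delivered on Jul 9, 2011) gives a deadline of Aug 25, 2011; done Jul 31, 2011 — timely.
Step 3 — 13 and 72 days from Jul 5, 2011 (when the breach is discovered) are Jul 18, 2011 and Sep 15, 2011 respectively; done Sep 13, 2011, which is between those dates.
Step 4 — 5 and 37 days from Sep 23, 2011 (end of the 10-day comment period, which began when the termination notice is served on Sep 13, 2011) are Sep 28, 2011 and Oct 30, 2011 respectively; done Nov 1, 2011 — 2 days after the window closed.

Step 4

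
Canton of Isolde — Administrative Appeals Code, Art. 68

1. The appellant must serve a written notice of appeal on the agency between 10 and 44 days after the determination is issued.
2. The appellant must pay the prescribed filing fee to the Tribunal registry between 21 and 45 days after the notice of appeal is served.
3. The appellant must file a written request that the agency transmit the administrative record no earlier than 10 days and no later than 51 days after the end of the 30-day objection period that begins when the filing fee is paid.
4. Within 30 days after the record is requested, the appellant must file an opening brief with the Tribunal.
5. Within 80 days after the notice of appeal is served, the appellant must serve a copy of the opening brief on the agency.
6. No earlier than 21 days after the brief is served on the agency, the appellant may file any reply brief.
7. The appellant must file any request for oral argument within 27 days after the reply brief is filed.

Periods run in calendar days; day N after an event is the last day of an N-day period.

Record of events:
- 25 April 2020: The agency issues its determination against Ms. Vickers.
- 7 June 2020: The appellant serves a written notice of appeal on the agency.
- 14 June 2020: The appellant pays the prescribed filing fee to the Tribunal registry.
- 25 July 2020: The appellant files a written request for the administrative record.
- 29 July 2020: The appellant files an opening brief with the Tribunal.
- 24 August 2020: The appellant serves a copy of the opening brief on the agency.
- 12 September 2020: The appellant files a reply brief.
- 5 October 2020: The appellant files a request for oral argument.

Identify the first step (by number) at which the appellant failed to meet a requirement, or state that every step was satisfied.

Step 1 — 10 and 44 days from 25 April 2020 (when the determination is issued) are 5 May 2020 and 8 June 2020 respectively; 7 June 2020 falls inside that range.
Step 2 — 21 and 45 days from 7 June 2020 (when the notice of appeal is served) are 28 June 2020 and 22 July 2020 respectively; done 14 June 2020 — 14 days before the window opened.

Step 2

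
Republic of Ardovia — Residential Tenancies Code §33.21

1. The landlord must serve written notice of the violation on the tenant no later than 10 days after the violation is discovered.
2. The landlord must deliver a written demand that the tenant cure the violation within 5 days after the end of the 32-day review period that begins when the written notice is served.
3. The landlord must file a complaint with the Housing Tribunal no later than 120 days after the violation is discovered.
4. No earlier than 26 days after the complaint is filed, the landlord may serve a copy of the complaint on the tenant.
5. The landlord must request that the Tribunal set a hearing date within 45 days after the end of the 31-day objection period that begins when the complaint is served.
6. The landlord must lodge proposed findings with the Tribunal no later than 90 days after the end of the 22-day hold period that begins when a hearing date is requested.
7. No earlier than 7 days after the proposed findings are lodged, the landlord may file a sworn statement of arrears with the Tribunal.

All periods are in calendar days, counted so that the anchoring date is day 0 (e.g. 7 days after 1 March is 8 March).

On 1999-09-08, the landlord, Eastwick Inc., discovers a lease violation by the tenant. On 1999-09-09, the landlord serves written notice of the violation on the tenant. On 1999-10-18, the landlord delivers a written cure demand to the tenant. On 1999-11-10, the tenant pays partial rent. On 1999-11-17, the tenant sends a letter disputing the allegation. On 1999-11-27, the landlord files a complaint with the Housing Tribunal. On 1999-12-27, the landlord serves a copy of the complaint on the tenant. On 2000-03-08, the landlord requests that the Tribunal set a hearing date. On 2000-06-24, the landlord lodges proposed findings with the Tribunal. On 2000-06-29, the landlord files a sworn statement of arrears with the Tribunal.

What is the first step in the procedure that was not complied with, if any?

Step 1: 10 days after 1999-09-08 (when the violation is discovered) is 1999-09-18; 1999-09-09 is within that limit.
Step 2: 5 days after 1999-10-11 (end of the 32-day review period, which began when the written notice is served on 1999-09-09) is 1999-10-16; not done until 1999-10-18, 2 days after the deadline.
The analysis stops there.

Step 2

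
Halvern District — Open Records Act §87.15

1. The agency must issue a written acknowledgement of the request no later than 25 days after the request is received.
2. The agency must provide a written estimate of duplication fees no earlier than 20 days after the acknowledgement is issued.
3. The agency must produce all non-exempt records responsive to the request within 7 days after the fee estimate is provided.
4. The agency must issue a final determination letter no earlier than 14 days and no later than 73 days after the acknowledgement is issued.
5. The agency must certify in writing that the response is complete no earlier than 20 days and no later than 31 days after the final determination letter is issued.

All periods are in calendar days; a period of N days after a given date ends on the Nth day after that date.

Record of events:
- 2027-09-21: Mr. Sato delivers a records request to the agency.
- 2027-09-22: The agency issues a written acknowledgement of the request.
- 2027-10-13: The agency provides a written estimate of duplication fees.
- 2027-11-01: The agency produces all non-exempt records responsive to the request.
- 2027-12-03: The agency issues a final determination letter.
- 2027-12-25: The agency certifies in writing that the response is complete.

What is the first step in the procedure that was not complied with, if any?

Step 3

Step 1 — counting 25 days from 2027-09-21 (when the request is received) gives a deadline of 2027-10-16; 2027-09-22 is within that limit.
Step 2 — must wait 20 days from 2027-09-22 (when the acknowledgement is issued), so not before 2027-10-12; done 2027-10-13, after the minimum wait.
Step 3 — counting 7 days from 2027-10-13 (when the fee estimate is provided) gives a deadline of 2027-10-20; done 2027-11-01 — 12 days late.
That is the first point of non-compliance.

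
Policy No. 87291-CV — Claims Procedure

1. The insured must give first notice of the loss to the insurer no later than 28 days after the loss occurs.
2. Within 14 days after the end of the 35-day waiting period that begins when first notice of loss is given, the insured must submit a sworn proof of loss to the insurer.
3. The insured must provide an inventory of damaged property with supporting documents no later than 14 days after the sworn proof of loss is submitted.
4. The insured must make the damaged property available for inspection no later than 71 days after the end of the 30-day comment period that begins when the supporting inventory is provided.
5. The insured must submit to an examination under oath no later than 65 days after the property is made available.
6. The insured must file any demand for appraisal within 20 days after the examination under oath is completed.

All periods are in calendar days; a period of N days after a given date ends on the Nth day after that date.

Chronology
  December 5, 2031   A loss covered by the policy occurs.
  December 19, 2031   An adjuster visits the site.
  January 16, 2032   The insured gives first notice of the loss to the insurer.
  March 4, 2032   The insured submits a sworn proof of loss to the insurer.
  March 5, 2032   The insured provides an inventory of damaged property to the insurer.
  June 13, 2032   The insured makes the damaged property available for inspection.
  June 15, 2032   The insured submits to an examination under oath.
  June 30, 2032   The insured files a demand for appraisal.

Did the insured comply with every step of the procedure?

Step 1 — counting 28 days from December 5, 2031 (when the loss occurs) gives a deadline of January 2, 2032; January 16, 2032 misses that deadline by 14 days.
The analysis stops there.

No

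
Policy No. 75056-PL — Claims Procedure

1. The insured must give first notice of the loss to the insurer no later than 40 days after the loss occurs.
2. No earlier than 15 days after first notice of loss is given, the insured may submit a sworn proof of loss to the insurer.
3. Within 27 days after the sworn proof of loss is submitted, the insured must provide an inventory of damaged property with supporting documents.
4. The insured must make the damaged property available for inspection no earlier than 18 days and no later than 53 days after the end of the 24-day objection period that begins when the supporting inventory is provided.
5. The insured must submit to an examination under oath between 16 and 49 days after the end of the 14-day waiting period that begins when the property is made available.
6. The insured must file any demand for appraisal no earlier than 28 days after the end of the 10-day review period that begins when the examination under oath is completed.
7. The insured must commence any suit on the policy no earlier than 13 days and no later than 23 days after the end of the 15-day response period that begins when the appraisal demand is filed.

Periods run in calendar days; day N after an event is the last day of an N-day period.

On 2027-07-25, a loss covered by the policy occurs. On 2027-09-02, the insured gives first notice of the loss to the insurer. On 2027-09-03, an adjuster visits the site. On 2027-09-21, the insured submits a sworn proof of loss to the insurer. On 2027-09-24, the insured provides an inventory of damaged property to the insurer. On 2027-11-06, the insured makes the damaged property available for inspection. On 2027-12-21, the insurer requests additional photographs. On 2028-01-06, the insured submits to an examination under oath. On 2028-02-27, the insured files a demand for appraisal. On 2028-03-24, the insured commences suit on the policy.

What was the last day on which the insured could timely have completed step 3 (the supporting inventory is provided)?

Step 3 runs from 2027-09-21, when the sworn proof of loss is submitted. 27 days after 2027-09-21 is 2027-10-18.

2027-10-18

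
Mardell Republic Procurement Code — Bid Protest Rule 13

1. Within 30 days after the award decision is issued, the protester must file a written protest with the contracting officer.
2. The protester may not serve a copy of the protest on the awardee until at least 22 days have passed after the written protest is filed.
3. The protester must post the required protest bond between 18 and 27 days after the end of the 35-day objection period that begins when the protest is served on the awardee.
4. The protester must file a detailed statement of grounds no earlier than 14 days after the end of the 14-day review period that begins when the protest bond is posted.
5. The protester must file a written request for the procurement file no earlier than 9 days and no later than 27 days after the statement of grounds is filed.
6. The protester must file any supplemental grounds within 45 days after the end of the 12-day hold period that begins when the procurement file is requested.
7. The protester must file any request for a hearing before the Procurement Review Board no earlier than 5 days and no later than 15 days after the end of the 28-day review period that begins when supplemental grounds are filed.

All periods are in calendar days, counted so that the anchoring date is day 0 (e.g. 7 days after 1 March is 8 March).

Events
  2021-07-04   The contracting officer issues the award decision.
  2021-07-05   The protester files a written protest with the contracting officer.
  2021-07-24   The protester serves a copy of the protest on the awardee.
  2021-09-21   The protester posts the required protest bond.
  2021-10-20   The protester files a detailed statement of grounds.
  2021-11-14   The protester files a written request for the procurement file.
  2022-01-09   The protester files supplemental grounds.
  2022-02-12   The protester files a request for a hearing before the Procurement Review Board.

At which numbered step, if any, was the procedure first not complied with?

Step 1: 30 days after 2021-07-04 (when the award decision is issued) is 2021-08-03; 2021-07-05 is within that limit.
Step 2: the earliest permitted date is 22 days after 2021-07-05 (when the written protest is filed), i.e. 2021-07-27; acted on 2021-07-24, 3 days prematurely.
The analysis stops there.

Step 2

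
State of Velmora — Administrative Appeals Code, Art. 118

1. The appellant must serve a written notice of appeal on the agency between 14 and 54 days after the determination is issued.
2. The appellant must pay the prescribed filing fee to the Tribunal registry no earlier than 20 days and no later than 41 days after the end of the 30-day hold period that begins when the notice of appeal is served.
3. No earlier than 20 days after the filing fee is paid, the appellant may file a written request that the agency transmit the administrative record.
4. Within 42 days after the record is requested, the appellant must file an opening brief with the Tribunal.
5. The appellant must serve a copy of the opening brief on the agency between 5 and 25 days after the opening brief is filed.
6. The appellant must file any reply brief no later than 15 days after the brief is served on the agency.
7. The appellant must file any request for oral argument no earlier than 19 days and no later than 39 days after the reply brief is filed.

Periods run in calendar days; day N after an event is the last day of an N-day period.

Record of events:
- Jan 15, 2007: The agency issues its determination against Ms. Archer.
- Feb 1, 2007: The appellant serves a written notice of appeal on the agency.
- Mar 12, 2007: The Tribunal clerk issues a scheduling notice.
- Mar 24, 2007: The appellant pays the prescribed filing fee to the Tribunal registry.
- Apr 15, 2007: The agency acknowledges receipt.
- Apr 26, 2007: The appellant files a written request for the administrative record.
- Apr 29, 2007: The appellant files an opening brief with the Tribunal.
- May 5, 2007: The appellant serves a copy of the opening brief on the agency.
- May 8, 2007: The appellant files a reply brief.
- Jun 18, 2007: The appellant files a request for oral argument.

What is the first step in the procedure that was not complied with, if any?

Step 7

Step 1: the window is 14–54 days after Jan 15, 2007 (when the determination is issued), so Jan 29, 2007 through Mar 10, 2007; Feb 1, 2007 falls inside that range.
Step 2: the window is 20–41 days after Mar 3, 2007 (end of the 30-day hold period, which began when the notice of appeal is served on Feb 1, 2007), so Mar 23, 2007 through Apr 13, 2007; Mar 24, 2007 falls inside that range.
Step 3: the earliest permitted date is 20 days after Mar 24, 2007 (when the filing fee is paid), i.e. Apr 13, 2007; done Apr 26, 2007, after the minimum wait.
Step 4: 42 days after Apr 26, 2007 (when the record is requested) is Jun 7, 2007; Apr 29, 2007 is within that limit.
Step 5: the window is 5–25 days after Apr 29, 2007 (when the opening brief is filed), so May 4, 2007 through May 24, 2007; May 5, 2007 falls inside that range.
Step 6: 15 days after May 5, 2007 (when the brief is served on the agency) is May 20, 2007; done May 8, 2007 — timely.
Step 7: the window is 19–39 days after May 8, 2007 (when the reply brief is filed), so May 27, 2007 through Jun 16, 2007; Jun 18, 2007 is 2 days past the end of the window.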